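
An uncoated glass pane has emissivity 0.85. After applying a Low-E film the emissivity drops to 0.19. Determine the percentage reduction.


Percentage reduction = (1 - coated/uncoated) * 100
  Ratio = 0.19 / 0.85 = 0.2235
  Reduction = (1 - 0.2235) * 100 = 77.6%

77.6%


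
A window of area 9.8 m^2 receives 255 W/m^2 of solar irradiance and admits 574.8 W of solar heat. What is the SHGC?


Rearrange Q = Area * SHGC * Irradiance:
  SHGC = Q / (Area * Irradiance)
  SHGC = 574.8 / (9.8 * 255) = 0.23

0.23


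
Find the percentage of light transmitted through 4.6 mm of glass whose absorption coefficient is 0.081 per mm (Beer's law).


Beer-Lambert law: T = exp(-alpha * thickness)
  exponent = -0.081 * 4.6 = -0.3726
  T = exp(-0.3726) = 0.6889
  Percentage = 0.6889 * 100 = 68.89%

68.89%


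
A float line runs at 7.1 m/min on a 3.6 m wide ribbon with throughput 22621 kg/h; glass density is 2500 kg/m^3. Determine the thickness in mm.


Ribbon cross-section from mass balance:
  Volume rate = throughput / density = 22621 / 2500 = 9.0484 m^3/h
  thickness = volume rate / (speed * 60 * width), i.e.
  thickness = throughput / (60 * speed * width * density) * 1000
  thickness = 22621 / (60 * 7.1 * 3.6 * 2500) * 1000 = 5.9 mm

5.9 mm


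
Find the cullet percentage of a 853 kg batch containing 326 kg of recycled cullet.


Cullet ratio = (cullet mass / total batch mass) * 100
  Ratio = 326 / 853 * 100 = 38.22%

38.22%


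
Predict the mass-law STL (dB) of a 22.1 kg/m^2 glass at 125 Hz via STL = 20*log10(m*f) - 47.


Mass law: STL = 20 * log10(m * f) - 47
  m * f = 22.1 * 125 = 2762.5
  log10(2762.5) = 3.4413
  STL = 20 * 3.4413 - 47 = 68.826 - 47 = 21.8 dB

21.8 dB


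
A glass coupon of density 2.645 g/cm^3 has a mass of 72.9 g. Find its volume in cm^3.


Rearrange rho = m / V:
  V = m / rho
  V = 72.9 / 2.645 = 27.561 cm^3

27.561 cm^3


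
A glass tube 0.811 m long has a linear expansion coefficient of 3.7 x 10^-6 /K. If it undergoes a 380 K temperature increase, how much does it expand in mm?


Thermal expansion formula: dL = alpha * L0 * dT
  dL = (3.7 x 10^-6) * 0.811 * 380 = 0.00114027 m
Convert to mm: 0.00114027 * 1000 = 1.1403 mm

1.1403 mm


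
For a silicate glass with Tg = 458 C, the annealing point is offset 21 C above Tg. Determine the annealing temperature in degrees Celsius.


The annealing temperature is Tg plus the offset:
  T_anneal = 458 + 21 = 479 C

479 C


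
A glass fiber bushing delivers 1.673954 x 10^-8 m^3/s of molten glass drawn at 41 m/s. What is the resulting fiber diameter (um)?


Cross-sectional area from continuity:
  A = Q / v = 1.673954 x 10^-8 / 41 = 4.082815 x 10^-10 m^2
Diameter from circular cross-section:
  d = sqrt(4A / pi) * 10^6 (m -> um)
  d = sqrt(4 * 4.082815 x 10^-10 / pi) * 10^6 = 22.8 um

22.8 um


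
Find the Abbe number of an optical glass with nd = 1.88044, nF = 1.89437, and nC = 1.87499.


Abbe number formula: Vd = (nd - 1) / (nF - nC)
  nd - 1 = 1.88044 - 1 = 0.88044
  nF - nC = 1.89437 - 1.87499 = 0.01938
  Vd = 0.88044 / 0.01938 = 45.43

45.43


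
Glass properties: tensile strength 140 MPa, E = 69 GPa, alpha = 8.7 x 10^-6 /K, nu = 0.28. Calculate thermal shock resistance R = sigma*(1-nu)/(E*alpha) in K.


Thermal shock resistance: R = sigma * (1 - nu) / (E * alpha)
  Numerator = 140 * (1 - 0.28) = 100.8
  Denominator = 69 * 1000 * (8.7 x 10^-6) = 0.6003
  R = 100.8 / 0.6003 = 167.9 K

167.9 K


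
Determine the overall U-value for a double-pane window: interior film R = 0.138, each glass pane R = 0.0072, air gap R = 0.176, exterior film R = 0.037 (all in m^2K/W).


Total thermal resistance (series):
  R_total = R_in + R_glass + R_air + R_glass + R_out
  R_total = 0.138 + 0.0072 + 0.176 + 0.0072 + 0.037 = 0.3654 m^2K/W
U-value = 1 / R_total = 1 / 0.3654 = 2.737 W/m^2K

2.737 W/m^2K


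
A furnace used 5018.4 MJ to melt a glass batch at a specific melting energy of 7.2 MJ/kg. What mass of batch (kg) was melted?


Rearrange E = m * s for m:
  m = E / s
  m = 5018.4 / 7.2 = 697.0 kg

697.0 kg


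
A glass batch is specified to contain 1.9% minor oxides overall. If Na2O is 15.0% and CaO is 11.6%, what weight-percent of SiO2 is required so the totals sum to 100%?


Known pieces sum to 100%:
  SiO2 = 100 - (others + Na2O + CaO)
  SiO2 = 100 - (1.9 + 15.0 + 11.6) = 71.5%

71.5%


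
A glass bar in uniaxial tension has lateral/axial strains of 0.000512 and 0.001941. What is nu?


Poisson's ratio: nu = lateral strain / axial strain
  nu = 0.000512 / 0.001941 = 0.2638

0.2638


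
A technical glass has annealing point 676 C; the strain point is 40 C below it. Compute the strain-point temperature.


Strain point = annealing point - difference:
  T_strain = 676 - 40 = 636 C

636 C


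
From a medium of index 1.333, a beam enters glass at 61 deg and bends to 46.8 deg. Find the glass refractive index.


Apply Snell's law: n1 * sin(theta1) = n2 * sin(theta2)
  n2 = n1 * sin(theta1) / sin(theta2)
  sin(61) = 0.87462
  sin(46.8) = 0.728969
  n2 = 1.333 * 0.87462 / 0.728969 = 1.5993

1.5993


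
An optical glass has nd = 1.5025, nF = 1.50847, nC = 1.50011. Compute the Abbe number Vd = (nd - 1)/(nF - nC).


Abbe number formula: Vd = (nd - 1) / (nF - nC)
  nd - 1 = 1.5025 - 1 = 0.5025
  nF - nC = 1.50847 - 1.50011 = 0.00836
  Vd = 0.5025 / 0.00836 = 60.11

60.11


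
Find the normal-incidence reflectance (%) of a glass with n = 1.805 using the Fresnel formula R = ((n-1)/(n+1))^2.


Fresnel reflectance at normal incidence:
  R = ((n - 1)/(n + 1))^2
  (n - 1)/(n + 1) = (1.805 - 1)/(1.805 + 1) = 0.286988
  R = 0.286988^2 = 0.0823621
  R(%) = 0.0823621 * 100 = 8.236%

8.236%


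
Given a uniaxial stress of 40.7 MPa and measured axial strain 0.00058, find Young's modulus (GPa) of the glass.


Young's modulus: E = stress / strain
  E = 40.7 MPa / 0.00058 = 70172.41 MPa
Convert to GPa: 70172.41 / 1000 = 70.17 GPa

70.17 GPa


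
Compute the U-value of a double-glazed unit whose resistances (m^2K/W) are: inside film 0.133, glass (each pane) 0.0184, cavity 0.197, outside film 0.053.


Total thermal resistance (series):
  R_total = R_in + R_glass + R_air + R_glass + R_out
  R_total = 0.133 + 0.0184 + 0.197 + 0.0184 + 0.053 = 0.4198 m^2K/W
U-value = 1 / R_total = 1 / 0.4198 = 2.382 W/m^2K

2.382 W/m^2K


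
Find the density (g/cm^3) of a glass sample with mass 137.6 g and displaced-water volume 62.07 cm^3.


Use the definition of density:
  rho = mass / volume
  rho = 137.6 / 62.07 = 2.217 g/cm^3

2.217 g/cm^3


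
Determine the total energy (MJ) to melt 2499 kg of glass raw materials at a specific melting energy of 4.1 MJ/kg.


Total energy = mass * specific energy
  E = 2499 * 4.1 = 10245.9 MJ

10245.9 MJ


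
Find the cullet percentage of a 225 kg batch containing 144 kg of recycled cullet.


Cullet ratio = (cullet mass / total batch mass) * 100
  Ratio = 144 / 225 * 100 = 64.0%

64.0%


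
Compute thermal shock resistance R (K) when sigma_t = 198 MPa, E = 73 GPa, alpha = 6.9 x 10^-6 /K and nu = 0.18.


Thermal shock resistance: R = sigma * (1 - nu) / (E * alpha)
  Numerator = 198 * (1 - 0.18) = 162.36
  Denominator = 73 * 1000 * (6.9 x 10^-6) = 0.5037
  R = 162.36 / 0.5037 = 322.3 K

322.3 K


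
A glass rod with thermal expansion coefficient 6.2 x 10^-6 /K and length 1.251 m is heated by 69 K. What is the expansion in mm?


Thermal expansion formula: dL = alpha * L0 * dT
  dL = (6.2 x 10^-6) * 1.251 * 69 = 0.00053518 m
Convert to mm: 0.00053518 * 1000 = 0.5352 mm

0.5352 mm


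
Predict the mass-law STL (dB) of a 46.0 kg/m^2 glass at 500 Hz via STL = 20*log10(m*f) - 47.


Mass law: STL = 20 * log10(m * f) - 47
  m * f = 46.0 * 500 = 23000
  log10(23000) = 4.36173
  STL = 20 * 4.36173 - 47 = 87.2346 - 47 = 40.2 dB

40.2 dB


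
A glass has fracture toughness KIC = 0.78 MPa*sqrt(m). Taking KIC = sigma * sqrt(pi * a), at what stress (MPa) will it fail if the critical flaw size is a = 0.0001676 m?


Rearrange KIC = sigma * sqrt(pi * a):
  sigma = KIC / sqrt(pi * a)
  sqrt(pi * 0.0001676) = 0.022946
  sigma = 0.78 / 0.022946 = 33.99 MPa

33.99 MPa


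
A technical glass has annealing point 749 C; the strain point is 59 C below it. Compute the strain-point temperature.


Strain point = annealing point - difference:
  T_strain = 749 - 59 = 690 C

690 C


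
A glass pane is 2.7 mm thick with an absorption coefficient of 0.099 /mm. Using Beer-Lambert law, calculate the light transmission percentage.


Beer-Lambert law: T = exp(-alpha * thickness)
  exponent = -0.099 * 2.7 = -0.2673
  T = exp(-0.2673) = 0.7654
  Percentage = 0.7654 * 100 = 76.54%

76.54%


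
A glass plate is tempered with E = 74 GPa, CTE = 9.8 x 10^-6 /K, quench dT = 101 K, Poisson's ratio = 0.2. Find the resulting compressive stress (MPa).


Tempering stress: sigma = E * alpha * dT / (1 - nu)
  E (MPa) = 74 * 1000 = 74000
  Numerator = 74000 * (9.8 x 10^-6) * 101 = 73.2452
  Denominator = 1 - 0.2 = 0.8
  sigma = 73.2452 / 0.8 = 91.6 MPa

91.6 MPa


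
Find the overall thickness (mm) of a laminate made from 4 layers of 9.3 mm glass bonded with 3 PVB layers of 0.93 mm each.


Total thickness = glass contribution + PVB contribution
  Glass: 4 * 9.3 = 37.2 mm
  PVB: 3 * 0.93 = 2.79 mm
  Total = 37.2 + 2.79 = 39.99 mm

39.99 mm


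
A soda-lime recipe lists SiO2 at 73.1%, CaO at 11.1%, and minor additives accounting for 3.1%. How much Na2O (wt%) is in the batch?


Pieces sum to 100%:
  Na2O = 100 - (SiO2 + CaO + others)
  Na2O = 100 - (73.1 + 11.1 + 3.1) = 12.7%

12.7%


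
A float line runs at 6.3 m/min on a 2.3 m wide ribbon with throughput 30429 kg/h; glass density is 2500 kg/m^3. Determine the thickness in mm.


Ribbon cross-section from mass balance:
  Volume rate = throughput / density = 30429 / 2500 = 12.1716 m^3/h
  thickness = volume rate / (speed * 60 * width), i.e.
  thickness = throughput / (60 * speed * width * density) * 1000
  thickness = 30429 / (60 * 6.3 * 2.3 * 2500) * 1000 = 14.0 mm

14.0 mm


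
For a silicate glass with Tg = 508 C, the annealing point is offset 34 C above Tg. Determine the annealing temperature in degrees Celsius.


The annealing temperature is Tg plus the offset:
  T_anneal = 508 + 34 = 542 C

542 C


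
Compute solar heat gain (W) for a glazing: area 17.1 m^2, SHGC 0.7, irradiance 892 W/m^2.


Solar heat gain: Q = Area * SHGC * Irradiance
  Q = 17.1 * 0.7 * 892 = 10677.2 W

10677.2 W


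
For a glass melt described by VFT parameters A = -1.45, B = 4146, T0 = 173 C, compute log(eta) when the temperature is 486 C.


VFT equation: log(eta) = A + B / (T - T0)
  T - T0 = 486 - 173 = 313
  B / (T - T0) = 4146 / 313 = 13.246
  log(eta) = -1.45 + 13.246 = 11.796

11.796


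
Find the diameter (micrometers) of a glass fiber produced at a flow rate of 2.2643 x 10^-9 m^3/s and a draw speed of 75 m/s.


Cross-sectional area from continuity:
  A = Q / v = 2.2643 x 10^-9 / 75 = 3.019067 x 10^-11 m^2
Diameter from circular cross-section:
  d = sqrt(4A / pi) * 10^6 (m -> um)
  d = sqrt(4 * 3.019067 x 10^-11 / pi) * 10^6 = 6.2 um

6.2 um


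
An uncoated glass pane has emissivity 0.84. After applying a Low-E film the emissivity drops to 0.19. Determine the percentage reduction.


Percentage reduction = (1 - coated/uncoated) * 100
  Ratio = 0.19 / 0.84 = 0.2262
  Reduction = (1 - 0.2262) * 100 = 77.4%

77.4%


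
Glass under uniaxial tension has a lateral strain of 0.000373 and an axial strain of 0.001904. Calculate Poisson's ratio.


Poisson's ratio: nu = lateral strain / axial strain
  nu = 0.000373 / 0.001904 = 0.1959

0.1959


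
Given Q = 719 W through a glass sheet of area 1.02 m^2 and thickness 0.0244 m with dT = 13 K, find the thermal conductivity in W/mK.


Fourier's law rearranged: k = Q * t / (A * dT)
  Numerator = 719 * 0.0244 = 17.5436
  Denominator = 1.02 * 13 = 13.26
  k = 17.5436 / 13.26 = 1.323 W/mK

1.323 W/mK


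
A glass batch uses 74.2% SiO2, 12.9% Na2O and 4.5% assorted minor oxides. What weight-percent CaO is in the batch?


Pieces sum to 100%:
  CaO = 100 - (SiO2 + Na2O + others)
  CaO = 100 - (74.2 + 12.9 + 4.5) = 8.4%

8.4%


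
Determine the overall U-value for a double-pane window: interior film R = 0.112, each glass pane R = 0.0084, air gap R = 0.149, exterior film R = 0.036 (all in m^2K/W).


Total thermal resistance (series):
  R_total = R_in + R_glass + R_air + R_glass + R_out
  R_total = 0.112 + 0.0084 + 0.149 + 0.0084 + 0.036 = 0.3138 m^2K/W
U-value = 1 / R_total = 1 / 0.3138 = 3.187 W/m^2K

3.187 W/m^2K


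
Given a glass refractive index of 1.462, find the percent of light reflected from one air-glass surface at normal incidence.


Fresnel reflectance at normal incidence:
  R = ((n - 1)/(n + 1))^2
  (n - 1)/(n + 1) = (1.462 - 1)/(1.462 + 1) = 0.187652
  R = 0.187652^2 = 0.0352133
  R(%) = 0.0352133 * 100 = 3.521%

3.521%


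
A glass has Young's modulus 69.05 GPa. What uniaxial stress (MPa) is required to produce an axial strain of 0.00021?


Rearrange E = sigma / epsilon:
  sigma = E * epsilon
  E (MPa) = 69.05 * 1000 = 69050
  sigma = 69050 * 0.00021 = 14.5 MPa

14.5 MPa


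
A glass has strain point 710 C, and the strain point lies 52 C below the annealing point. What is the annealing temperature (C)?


T_anneal = T_strain + gap:
  T_anneal = 710 + 52 = 762 C

762 C


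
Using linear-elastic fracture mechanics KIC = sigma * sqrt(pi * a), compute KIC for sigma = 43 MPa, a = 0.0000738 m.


Fracture toughness: KIC = sigma * sqrt(pi * a)
  pi * a = pi * 0.0000738 = 0.00023185
  sqrt(pi * a) = 0.015227
  KIC = 43 * 0.015227 = 0.655 MPa*sqrt(m)

0.655 MPa*sqrt(m)


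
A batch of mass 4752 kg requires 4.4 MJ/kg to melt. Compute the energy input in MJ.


Total energy = mass * specific energy
  E = 4752 * 4.4 = 20908.8 MJ

20908.8 MJ


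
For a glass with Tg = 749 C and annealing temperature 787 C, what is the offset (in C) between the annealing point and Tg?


Offset = T_anneal - Tg:
  offset = 787 - 749 = 38 C

38 C


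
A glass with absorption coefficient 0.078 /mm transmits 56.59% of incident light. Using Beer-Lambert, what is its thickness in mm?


Rearrange T = exp(-alpha * thickness):
  thickness = -ln(T) / alpha
  T = 56.59/100 = 0.5659
  ln(T) = -0.56934
  -ln(T) = 0.56934
  thickness = 0.56934 / 0.078 = 7.3 mm

7.3 mm


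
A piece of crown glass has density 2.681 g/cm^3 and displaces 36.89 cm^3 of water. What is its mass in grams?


Rearrange rho = m / V:
  m = rho * V
  m = 2.681 * 36.89 = 98.902 g

98.902 g


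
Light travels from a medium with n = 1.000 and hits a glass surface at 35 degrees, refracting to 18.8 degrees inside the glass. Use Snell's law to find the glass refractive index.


Apply Snell's law: n1 * sin(theta1) = n2 * sin(theta2)
  n2 = n1 * sin(theta1) / sin(theta2)
  sin(35) = 0.573576
  sin(18.8) = 0.322266
  n2 = 1.000 * 0.573576 / 0.322266 = 1.7798

1.7798


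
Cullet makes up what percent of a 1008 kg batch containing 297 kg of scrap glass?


Cullet ratio = (cullet mass / total batch mass) * 100
  Ratio = 297 / 1008 * 100 = 29.46%

29.46%


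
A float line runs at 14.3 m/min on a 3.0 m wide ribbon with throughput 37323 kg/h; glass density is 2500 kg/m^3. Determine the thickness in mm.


Ribbon cross-section from mass balance:
  Volume rate = throughput / density = 37323 / 2500 = 14.9292 m^3/h
  thickness = volume rate / (speed * 60 * width), i.e.
  thickness = throughput / (60 * speed * width * density) * 1000
  thickness = 37323 / (60 * 14.3 * 3.0 * 2500) * 1000 = 5.8 mm

5.8 mm


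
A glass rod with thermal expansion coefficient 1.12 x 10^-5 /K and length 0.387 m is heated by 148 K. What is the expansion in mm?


Thermal expansion formula: dL = alpha * L0 * dT
  dL = (1.12 x 10^-5) * 0.387 * 148 = 0.00064149 m
Convert to mm: 0.00064149 * 1000 = 0.6415 mm

0.6415 mm


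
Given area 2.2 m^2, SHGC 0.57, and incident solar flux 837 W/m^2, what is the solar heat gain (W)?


Solar heat gain: Q = Area * SHGC * Irradiance
  Q = 2.2 * 0.57 * 837 = 1049.6 W

1049.6 W


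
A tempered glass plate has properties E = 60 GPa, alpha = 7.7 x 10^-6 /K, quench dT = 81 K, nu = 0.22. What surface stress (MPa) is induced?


Tempering stress: sigma = E * alpha * dT / (1 - nu)
  E (MPa) = 60 * 1000 = 60000
  Numerator = 60000 * (7.7 x 10^-6) * 81 = 37.422
  Denominator = 1 - 0.22 = 0.78
  sigma = 37.422 / 0.78 = 48.0 MPa

48.0 MPa


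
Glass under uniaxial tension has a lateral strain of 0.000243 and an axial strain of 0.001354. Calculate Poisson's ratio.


Poisson's ratio: nu = lateral strain / axial strain
  nu = 0.000243 / 0.001354 = 0.1795

0.1795


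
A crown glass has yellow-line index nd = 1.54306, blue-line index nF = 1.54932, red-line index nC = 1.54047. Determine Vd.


Abbe number formula: Vd = (nd - 1) / (nF - nC)
  nd - 1 = 1.54306 - 1 = 0.54306
  nF - nC = 1.54932 - 1.54047 = 0.00885
  Vd = 0.54306 / 0.00885 = 61.36

61.36


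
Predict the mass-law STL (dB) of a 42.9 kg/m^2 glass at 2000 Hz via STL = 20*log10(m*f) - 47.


Mass law: STL = 20 * log10(m * f) - 47
  m * f = 42.9 * 2000 = 85800
  log10(85800) = 4.93349
  STL = 20 * 4.93349 - 47 = 98.6698 - 47 = 51.7 dB

51.7 dB


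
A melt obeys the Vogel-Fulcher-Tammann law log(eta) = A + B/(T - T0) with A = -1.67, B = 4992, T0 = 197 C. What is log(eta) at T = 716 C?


VFT equation: log(eta) = A + B / (T - T0)
  T - T0 = 716 - 197 = 519
  B / (T - T0) = 4992 / 519 = 9.618
  log(eta) = -1.67 + 9.618 = 7.948

7.948


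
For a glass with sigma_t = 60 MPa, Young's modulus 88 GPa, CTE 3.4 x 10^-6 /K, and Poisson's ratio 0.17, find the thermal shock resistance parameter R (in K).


Thermal shock resistance: R = sigma * (1 - nu) / (E * alpha)
  Numerator = 60 * (1 - 0.17) = 49.8
  Denominator = 88 * 1000 * (3.4 x 10^-6) = 0.2992
  R = 49.8 / 0.2992 = 166.4 K

166.4 K


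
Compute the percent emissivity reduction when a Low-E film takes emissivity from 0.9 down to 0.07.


Percentage reduction = (1 - coated/uncoated) * 100
  Ratio = 0.07 / 0.9 = 0.0778
  Reduction = (1 - 0.0778) * 100 = 92.2%

92.2%


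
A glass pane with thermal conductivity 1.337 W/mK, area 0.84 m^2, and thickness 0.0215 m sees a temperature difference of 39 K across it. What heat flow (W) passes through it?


Fourier's law: Q = k * A * dT / t
  Q = 1.337 * 0.84 * 39 / 0.0215
  Q = 43.80012 / 0.0215 = 2037.2 W

2037.2 W


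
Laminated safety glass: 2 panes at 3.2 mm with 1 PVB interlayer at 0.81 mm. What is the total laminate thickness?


Total thickness = glass contribution + PVB contribution
  Glass: 2 * 3.2 = 6.4 mm
  PVB: 1 * 0.81 = 0.81 mm
  Total = 6.4 + 0.81 = 7.21 mm

7.21 mm


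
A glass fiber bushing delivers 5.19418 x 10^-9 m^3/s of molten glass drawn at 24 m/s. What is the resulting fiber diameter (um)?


Cross-sectional area from continuity:
  A = Q / v = 5.19418 x 10^-9 / 24 = 2.164242 x 10^-10 m^2
Diameter from circular cross-section:
  d = sqrt(4A / pi) * 10^6 (m -> um)
  d = sqrt(4 * 2.164242 x 10^-10 / pi) * 10^6 = 16.6 um

16.6 um


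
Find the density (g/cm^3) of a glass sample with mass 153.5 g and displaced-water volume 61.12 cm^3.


Use the definition of density:
  rho = mass / volume
  rho = 153.5 / 61.12 = 2.511 g/cm^3

2.511 g/cm^3


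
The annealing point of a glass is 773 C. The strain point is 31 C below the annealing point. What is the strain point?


Strain point = annealing point - difference:
  T_strain = 773 - 31 = 742 C

742 C


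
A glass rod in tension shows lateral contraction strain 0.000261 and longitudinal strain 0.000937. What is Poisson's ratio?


Poisson's ratio: nu = lateral strain / axial strain
  nu = 0.000261 / 0.000937 = 0.2785

0.2785


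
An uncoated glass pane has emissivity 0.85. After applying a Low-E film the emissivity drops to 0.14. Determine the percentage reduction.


Percentage reduction = (1 - coated/uncoated) * 100
  Ratio = 0.14 / 0.85 = 0.1647
  Reduction = (1 - 0.1647) * 100 = 83.5%

83.5%


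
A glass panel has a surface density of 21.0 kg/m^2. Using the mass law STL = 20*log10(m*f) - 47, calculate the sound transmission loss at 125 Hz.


Mass law: STL = 20 * log10(m * f) - 47
  m * f = 21.0 * 125 = 2625
  log10(2625) = 3.41913
  STL = 20 * 3.41913 - 47 = 68.3826 - 47 = 21.4 dB

21.4 dB


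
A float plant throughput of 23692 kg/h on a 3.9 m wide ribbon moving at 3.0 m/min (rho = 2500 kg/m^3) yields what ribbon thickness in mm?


Ribbon cross-section from mass balance:
  Volume rate = throughput / density = 23692 / 2500 = 9.4768 m^3/h
  thickness = volume rate / (speed * 60 * width), i.e.
  thickness = throughput / (60 * speed * width * density) * 1000
  thickness = 23692 / (60 * 3.0 * 3.9 * 2500) * 1000 = 13.5 mm

13.5 mm


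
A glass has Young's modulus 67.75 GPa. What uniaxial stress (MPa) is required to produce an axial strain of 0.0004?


Rearrange E = sigma / epsilon:
  sigma = E * epsilon
  E (MPa) = 67.75 * 1000 = 67750
  sigma = 67750 * 0.0004 = 27.1 MPa

27.1 MPa


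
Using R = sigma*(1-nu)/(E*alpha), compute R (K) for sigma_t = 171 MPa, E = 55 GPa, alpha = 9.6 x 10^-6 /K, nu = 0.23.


Thermal shock resistance: R = sigma * (1 - nu) / (E * alpha)
  Numerator = 171 * (1 - 0.23) = 131.67
  Denominator = 55 * 1000 * (9.6 x 10^-6) = 0.528
  R = 131.67 / 0.528 = 249.4 K

249.4 K


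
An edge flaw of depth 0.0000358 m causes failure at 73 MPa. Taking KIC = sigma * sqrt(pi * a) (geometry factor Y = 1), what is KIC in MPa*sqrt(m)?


Fracture toughness: KIC = sigma * sqrt(pi * a)
  pi * a = pi * 0.0000358 = 0.000112469
  sqrt(pi * a) = 0.010605
  KIC = 73 * 0.010605 = 0.774 MPa*sqrt(m)

0.774 MPa*sqrt(m)


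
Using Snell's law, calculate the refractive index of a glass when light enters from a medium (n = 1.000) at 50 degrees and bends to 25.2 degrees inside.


Apply Snell's law: n1 * sin(theta1) = n2 * sin(theta2)
  n2 = n1 * sin(theta1) / sin(theta2)
  sin(50) = 0.766044
  sin(25.2) = 0.425779
  n2 = 1.000 * 0.766044 / 0.425779 = 1.7992

1.7992


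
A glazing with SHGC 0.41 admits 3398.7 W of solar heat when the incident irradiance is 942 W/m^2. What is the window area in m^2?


Rearrange Q = Area * SHGC * Irradiance:
  Area = Q / (SHGC * Irradiance)
  Area = 3398.7 / (0.41 * 942) = 8.8 m^2

8.8 m^2


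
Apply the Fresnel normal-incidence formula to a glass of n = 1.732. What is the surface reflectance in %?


Fresnel reflectance at normal incidence:
  R = ((n - 1)/(n + 1))^2
  (n - 1)/(n + 1) = (1.732 - 1)/(1.732 + 1) = 0.267936
  R = 0.267936^2 = 0.0717897
  R(%) = 0.0717897 * 100 = 7.179%

7.179%


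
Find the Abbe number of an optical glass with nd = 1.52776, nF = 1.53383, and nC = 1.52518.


Abbe number formula: Vd = (nd - 1) / (nF - nC)
  nd - 1 = 1.52776 - 1 = 0.52776
  nF - nC = 1.53383 - 1.52518 = 0.00865
  Vd = 0.52776 / 0.00865 = 61.01

61.01


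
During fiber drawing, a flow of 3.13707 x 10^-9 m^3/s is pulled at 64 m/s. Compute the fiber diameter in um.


Cross-sectional area from continuity:
  A = Q / v = 3.13707 x 10^-9 / 64 = 4.901672 x 10^-11 m^2
Diameter from circular cross-section:
  d = sqrt(4A / pi) * 10^6 (m -> um)
  d = sqrt(4 * 4.901672 x 10^-11 / pi) * 10^6 = 7.9 um

7.9 um


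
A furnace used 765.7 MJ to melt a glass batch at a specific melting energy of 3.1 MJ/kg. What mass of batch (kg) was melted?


Rearrange E = m * s for m:
  m = E / s
  m = 765.7 / 3.1 = 247.0 kg

247.0 kg


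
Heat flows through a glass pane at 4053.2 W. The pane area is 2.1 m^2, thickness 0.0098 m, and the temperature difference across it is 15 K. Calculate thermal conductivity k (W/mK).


Fourier's law rearranged: k = Q * t / (A * dT)
  Numerator = 4053.2 * 0.0098 = 39.72136
  Denominator = 2.1 * 15 = 31.5
  k = 39.72136 / 31.5 = 1.261 W/mK

1.261 W/mK


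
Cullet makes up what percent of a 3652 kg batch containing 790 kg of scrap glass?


Cullet ratio = (cullet mass / total batch mass) * 100
  Ratio = 790 / 3652 * 100 = 21.63%

21.63%


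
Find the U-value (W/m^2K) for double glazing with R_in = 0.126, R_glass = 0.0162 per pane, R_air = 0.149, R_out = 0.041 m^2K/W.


Total thermal resistance (series):
  R_total = R_in + R_glass + R_air + R_glass + R_out
  R_total = 0.126 + 0.0162 + 0.149 + 0.0162 + 0.041 = 0.3484 m^2K/W
U-value = 1 / R_total = 1 / 0.3484 = 2.87 W/m^2K

2.87 W/m^2K


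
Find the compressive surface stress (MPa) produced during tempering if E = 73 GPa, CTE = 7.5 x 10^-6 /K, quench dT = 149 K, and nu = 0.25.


Tempering stress: sigma = E * alpha * dT / (1 - nu)
  E (MPa) = 73 * 1000 = 73000
  Numerator = 73000 * (7.5 x 10^-6) * 149 = 81.5775
  Denominator = 1 - 0.25 = 0.75
  sigma = 81.5775 / 0.75 = 108.8 MPa

108.8 MPa


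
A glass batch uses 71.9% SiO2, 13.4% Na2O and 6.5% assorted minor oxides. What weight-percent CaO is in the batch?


Pieces sum to 100%:
  CaO = 100 - (SiO2 + Na2O + others)
  CaO = 100 - (71.9 + 13.4 + 6.5) = 8.2%

8.2%


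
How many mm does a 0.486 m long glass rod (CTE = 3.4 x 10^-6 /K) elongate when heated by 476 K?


Thermal expansion formula: dL = alpha * L0 * dT
  dL = (3.4 x 10^-6) * 0.486 * 476 = 0.00078654 m
Convert to mm: 0.00078654 * 1000 = 0.7865 mm

0.7865 mm


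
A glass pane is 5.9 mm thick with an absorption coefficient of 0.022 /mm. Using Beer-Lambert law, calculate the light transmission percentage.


Beer-Lambert law: T = exp(-alpha * thickness)
  exponent = -0.022 * 5.9 = -0.1298
  T = exp(-0.1298) = 0.8783
  Percentage = 0.8783 * 100 = 87.83%

87.83%


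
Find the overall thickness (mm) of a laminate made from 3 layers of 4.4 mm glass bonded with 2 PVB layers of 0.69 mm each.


Total thickness = glass contribution + PVB contribution
  Glass: 3 * 4.4 = 13.2 mm
  PVB: 2 * 0.69 = 1.38 mm
  Total = 13.2 + 1.38 = 14.58 mm

14.58 mm


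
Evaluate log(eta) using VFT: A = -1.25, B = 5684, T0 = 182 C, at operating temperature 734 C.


VFT equation: log(eta) = A + B / (T - T0)
  T - T0 = 734 - 182 = 552
  B / (T - T0) = 5684 / 552 = 10.297
  log(eta) = -1.25 + 10.297 = 9.047

9.047


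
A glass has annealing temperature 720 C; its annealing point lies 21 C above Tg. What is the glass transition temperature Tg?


Rearrange T_anneal = Tg + offset for Tg:
  Tg = T_anneal - offset = 720 - 21 = 699 C

699 C


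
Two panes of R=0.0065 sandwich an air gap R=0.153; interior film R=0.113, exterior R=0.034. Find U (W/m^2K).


Total thermal resistance (series):
  R_total = R_in + R_glass + R_air + R_glass + R_out
  R_total = 0.113 + 0.0065 + 0.153 + 0.0065 + 0.034 = 0.313 m^2K/W
U-value = 1 / R_total = 1 / 0.313 = 3.195 W/m^2K

3.195 W/m^2K


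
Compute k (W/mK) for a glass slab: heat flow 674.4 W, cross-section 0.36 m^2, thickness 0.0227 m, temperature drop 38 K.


Fourier's law rearranged: k = Q * t / (A * dT)
  Numerator = 674.4 * 0.0227 = 15.30888
  Denominator = 0.36 * 38 = 13.68
  k = 15.30888 / 13.68 = 1.119 W/mK

1.119 W/mK


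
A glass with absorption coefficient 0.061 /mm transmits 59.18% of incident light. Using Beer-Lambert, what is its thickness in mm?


Rearrange T = exp(-alpha * thickness):
  thickness = -ln(T) / alpha
  T = 59.18/100 = 0.5918
  ln(T) = -0.52459
  -ln(T) = 0.52459
  thickness = 0.52459 / 0.061 = 8.6 mm

8.6 mm


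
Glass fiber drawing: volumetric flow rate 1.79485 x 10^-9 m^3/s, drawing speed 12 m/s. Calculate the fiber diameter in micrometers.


Cross-sectional area from continuity:
  A = Q / v = 1.79485 x 10^-9 / 12 = 1.495708 x 10^-10 m^2
Diameter from circular cross-section:
  d = sqrt(4A / pi) * 10^6 (m -> um)
  d = sqrt(4 * 1.495708 x 10^-10 / pi) * 10^6 = 13.8 um

13.8 um


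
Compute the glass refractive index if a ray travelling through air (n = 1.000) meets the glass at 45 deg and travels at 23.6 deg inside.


Apply Snell's law: n1 * sin(theta1) = n2 * sin(theta2)
  n2 = n1 * sin(theta1) / sin(theta2)
  sin(45) = 0.707107
  sin(23.6) = 0.400349
  n2 = 1.000 * 0.707107 / 0.400349 = 1.7662

1.7662


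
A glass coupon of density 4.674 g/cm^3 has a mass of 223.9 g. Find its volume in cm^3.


Rearrange rho = m / V:
  V = m / rho
  V = 223.9 / 4.674 = 47.903 cm^3

47.903 cm^3


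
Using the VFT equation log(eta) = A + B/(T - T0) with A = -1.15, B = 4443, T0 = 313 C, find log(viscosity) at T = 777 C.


VFT equation: log(eta) = A + B / (T - T0)
  T - T0 = 777 - 313 = 464
  B / (T - T0) = 4443 / 464 = 9.575
  log(eta) = -1.15 + 9.575 = 8.425

8.425


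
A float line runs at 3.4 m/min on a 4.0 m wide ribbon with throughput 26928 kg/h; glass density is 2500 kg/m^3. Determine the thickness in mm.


Ribbon cross-section from mass balance:
  Volume rate = throughput / density = 26928 / 2500 = 10.7712 m^3/h
  thickness = volume rate / (speed * 60 * width), i.e.
  thickness = throughput / (60 * speed * width * density) * 1000
  thickness = 26928 / (60 * 3.4 * 4.0 * 2500) * 1000 = 13.2 mm

13.2 mm


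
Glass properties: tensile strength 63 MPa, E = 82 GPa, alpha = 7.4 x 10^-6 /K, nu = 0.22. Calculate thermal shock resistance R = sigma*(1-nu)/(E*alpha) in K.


Thermal shock resistance: R = sigma * (1 - nu) / (E * alpha)
  Numerator = 63 * (1 - 0.22) = 49.14
  Denominator = 82 * 1000 * (7.4 x 10^-6) = 0.6068
  R = 49.14 / 0.6068 = 81.0 K

81.0 K


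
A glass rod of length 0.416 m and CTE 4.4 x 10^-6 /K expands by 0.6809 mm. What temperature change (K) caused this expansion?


Rearrange dL = alpha * L0 * dT for dT:
  dT = dL / (alpha * L0)
  dL (m) = 0.6809 / 1000 = 0.0006809
  dT = 0.0006809 / ((4.4 x 10^-6) * 0.416) = 372.0 K

372.0 K


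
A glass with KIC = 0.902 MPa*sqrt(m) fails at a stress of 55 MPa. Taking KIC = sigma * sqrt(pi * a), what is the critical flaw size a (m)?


Rearrange KIC = sigma * sqrt(pi * a):
  sqrt(pi * a) = KIC / sigma
  sqrt(pi * a) = 0.902 / 55 = 0.0164
  a = (KIC / sigma)^2 / pi
  a = 0.0164^2 / pi = 0.0000856 m

0.0000856 m


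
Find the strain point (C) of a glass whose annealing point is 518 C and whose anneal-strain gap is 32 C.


Strain point = annealing point - difference:
  T_strain = 518 - 32 = 486 C

486 C


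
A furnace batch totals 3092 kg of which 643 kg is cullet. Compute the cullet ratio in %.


Cullet ratio = (cullet mass / total batch mass) * 100
  Ratio = 643 / 3092 * 100 = 20.8%

20.8%


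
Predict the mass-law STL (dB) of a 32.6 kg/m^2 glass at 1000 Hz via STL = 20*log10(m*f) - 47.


Mass law: STL = 20 * log10(m * f) - 47
  m * f = 32.6 * 1000 = 32600
  log10(32600) = 4.51322
  STL = 20 * 4.51322 - 47 = 90.2644 - 47 = 43.3 dB

43.3 dB


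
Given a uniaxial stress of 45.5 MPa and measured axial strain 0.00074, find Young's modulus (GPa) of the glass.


Young's modulus: E = stress / strain
  E = 45.5 MPa / 0.00074 = 61486.49 MPa
Convert to GPa: 61486.49 / 1000 = 61.49 GPa

61.49 GPa


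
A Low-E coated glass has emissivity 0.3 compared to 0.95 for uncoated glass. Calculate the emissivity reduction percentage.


Percentage reduction = (1 - coated/uncoated) * 100
  Ratio = 0.3 / 0.95 = 0.3158
  Reduction = (1 - 0.3158) * 100 = 68.4%

68.4%


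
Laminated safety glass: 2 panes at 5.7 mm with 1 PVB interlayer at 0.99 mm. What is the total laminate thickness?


Total thickness = glass contribution + PVB contribution
  Glass: 2 * 5.7 = 11.4 mm
  PVB: 1 * 0.99 = 0.99 mm
  Total = 11.4 + 0.99 = 12.39 mm

12.39 mm


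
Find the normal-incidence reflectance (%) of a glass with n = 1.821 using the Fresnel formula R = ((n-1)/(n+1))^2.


Fresnel reflectance at normal incidence:
  R = ((n - 1)/(n + 1))^2
  (n - 1)/(n + 1) = (1.821 - 1)/(1.821 + 1) = 0.291032
  R = 0.291032^2 = 0.0846996
  R(%) = 0.0846996 * 100 = 8.47%

8.47%


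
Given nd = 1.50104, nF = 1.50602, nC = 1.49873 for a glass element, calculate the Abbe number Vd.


Abbe number formula: Vd = (nd - 1) / (nF - nC)
  nd - 1 = 1.50104 - 1 = 0.50104
  nF - nC = 1.50602 - 1.49873 = 0.00729
  Vd = 0.50104 / 0.00729 = 68.73

68.73


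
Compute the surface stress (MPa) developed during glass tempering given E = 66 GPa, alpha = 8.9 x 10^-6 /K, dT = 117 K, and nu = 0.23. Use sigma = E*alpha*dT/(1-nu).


Tempering stress: sigma = E * alpha * dT / (1 - nu)
  E (MPa) = 66 * 1000 = 66000
  Numerator = 66000 * (8.9 x 10^-6) * 117 = 68.7258
  Denominator = 1 - 0.23 = 0.77
  sigma = 68.7258 / 0.77 = 89.3 MPa

89.3 MPa


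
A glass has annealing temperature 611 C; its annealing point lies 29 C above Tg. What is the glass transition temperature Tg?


Rearrange T_anneal = Tg + offset for Tg:
  Tg = T_anneal - offset = 611 - 29 = 582 C

582 C


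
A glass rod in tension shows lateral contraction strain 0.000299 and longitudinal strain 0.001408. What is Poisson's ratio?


Poisson's ratio: nu = lateral strain / axial strain
  nu = 0.000299 / 0.001408 = 0.2124

0.2124


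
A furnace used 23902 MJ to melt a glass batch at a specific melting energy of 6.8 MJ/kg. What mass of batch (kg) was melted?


Rearrange E = m * s for m:
  m = E / s
  m = 23902 / 6.8 = 3515.0 kg

3515.0 kg


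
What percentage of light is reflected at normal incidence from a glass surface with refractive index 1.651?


Fresnel reflectance at normal incidence:
  R = ((n - 1)/(n + 1))^2
  (n - 1)/(n + 1) = (1.651 - 1)/(1.651 + 1) = 0.245568
  R = 0.245568^2 = 0.0603036
  R(%) = 0.0603036 * 100 = 6.03%

6.03%


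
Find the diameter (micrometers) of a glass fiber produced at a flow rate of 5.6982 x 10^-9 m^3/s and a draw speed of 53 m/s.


Cross-sectional area from continuity:
  A = Q / v = 5.6982 x 10^-9 / 53 = 1.075132 x 10^-10 m^2
Diameter from circular cross-section:
  d = sqrt(4A / pi) * 10^6 (m -> um)
  d = sqrt(4 * 1.075132 x 10^-10 / pi) * 10^6 = 11.7 um

11.7 um


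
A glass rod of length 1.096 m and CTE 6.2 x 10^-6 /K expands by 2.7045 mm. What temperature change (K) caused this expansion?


Rearrange dL = alpha * L0 * dT for dT:
  dT = dL / (alpha * L0)
  dL (m) = 2.7045 / 1000 = 0.0027045
  dT = 0.0027045 / ((6.2 x 10^-6) * 1.096) = 398.0 K

398.0 K


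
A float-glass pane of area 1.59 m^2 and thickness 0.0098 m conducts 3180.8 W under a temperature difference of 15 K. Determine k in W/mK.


Fourier's law rearranged: k = Q * t / (A * dT)
  Numerator = 3180.8 * 0.0098 = 31.17184
  Denominator = 1.59 * 15 = 23.85
  k = 31.17184 / 23.85 = 1.307 W/mK

1.307 W/mK


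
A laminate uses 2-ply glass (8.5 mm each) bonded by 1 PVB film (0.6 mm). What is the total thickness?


Total thickness = glass contribution + PVB contribution
  Glass: 2 * 8.5 = 17.0 mm
  PVB: 1 * 0.6 = 0.6 mm
  Total = 17.0 + 0.6 = 17.6 mm

17.6 mm


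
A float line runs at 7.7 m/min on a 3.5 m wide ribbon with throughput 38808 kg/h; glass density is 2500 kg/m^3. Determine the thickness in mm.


Ribbon cross-section from mass balance:
  Volume rate = throughput / density = 38808 / 2500 = 15.5232 m^3/h
  thickness = volume rate / (speed * 60 * width), i.e.
  thickness = throughput / (60 * speed * width * density) * 1000
  thickness = 38808 / (60 * 7.7 * 3.5 * 2500) * 1000 = 9.6 mm

9.6 mm


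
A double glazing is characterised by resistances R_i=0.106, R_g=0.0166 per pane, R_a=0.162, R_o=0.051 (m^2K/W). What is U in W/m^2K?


Total thermal resistance (series):
  R_total = R_in + R_glass + R_air + R_glass + R_out
  R_total = 0.106 + 0.0166 + 0.162 + 0.0166 + 0.051 = 0.3522 m^2K/W
U-value = 1 / R_total = 1 / 0.3522 = 2.839 W/m^2K

2.839 W/m^2K


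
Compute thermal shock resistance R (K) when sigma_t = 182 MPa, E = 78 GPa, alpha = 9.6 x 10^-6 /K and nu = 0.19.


Thermal shock resistance: R = sigma * (1 - nu) / (E * alpha)
  Numerator = 182 * (1 - 0.19) = 147.42
  Denominator = 78 * 1000 * (9.6 x 10^-6) = 0.7488
  R = 147.42 / 0.7488 = 196.9 K

196.9 K


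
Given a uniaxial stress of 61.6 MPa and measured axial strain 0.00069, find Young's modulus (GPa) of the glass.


Young's modulus: E = stress / strain
  E = 61.6 MPa / 0.00069 = 89275.36 MPa
Convert to GPa: 89275.36 / 1000 = 89.28 GPa

89.28 GPa


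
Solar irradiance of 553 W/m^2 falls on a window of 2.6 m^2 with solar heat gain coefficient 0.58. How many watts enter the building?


Solar heat gain: Q = Area * SHGC * Irradiance
  Q = 2.6 * 0.58 * 553 = 833.9 W

833.9 W


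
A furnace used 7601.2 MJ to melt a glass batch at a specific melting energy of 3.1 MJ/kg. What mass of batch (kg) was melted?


Rearrange E = m * s for m:
  m = E / s
  m = 7601.2 / 3.1 = 2452.0 kg

2452.0 kg


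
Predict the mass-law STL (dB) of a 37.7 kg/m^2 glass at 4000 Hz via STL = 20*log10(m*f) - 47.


Mass law: STL = 20 * log10(m * f) - 47
  m * f = 37.7 * 4000 = 150800
  log10(150800) = 5.1784
  STL = 20 * 5.1784 - 47 = 103.568 - 47 = 56.6 dB

56.6 dB


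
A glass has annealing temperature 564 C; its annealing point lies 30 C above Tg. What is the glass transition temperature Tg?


Rearrange T_anneal = Tg + offset for Tg:
  Tg = T_anneal - offset = 564 - 30 = 534 C

534 C


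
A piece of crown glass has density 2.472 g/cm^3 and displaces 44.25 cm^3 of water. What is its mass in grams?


Rearrange rho = m / V:
  m = rho * V
  m = 2.472 * 44.25 = 109.386 g

109.386 g


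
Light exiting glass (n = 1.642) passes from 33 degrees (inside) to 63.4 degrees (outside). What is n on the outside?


Apply Snell's law: n1 * sin(theta1) = n2 * sin(theta2)
  n2 = n1 * sin(theta1) / sin(theta2)
  sin(33) = 0.544639
  sin(63.4) = 0.894154
  n2 = 1.642 * 0.544639 / 0.894154 = 1.0002

1.0002


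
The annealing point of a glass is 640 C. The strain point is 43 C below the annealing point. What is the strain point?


Strain point = annealing point - difference:
  T_strain = 640 - 43 = 597 C

597 C


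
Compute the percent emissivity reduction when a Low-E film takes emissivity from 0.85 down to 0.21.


Percentage reduction = (1 - coated/uncoated) * 100
  Ratio = 0.21 / 0.85 = 0.2471
  Reduction = (1 - 0.2471) * 100 = 75.3%

75.3%


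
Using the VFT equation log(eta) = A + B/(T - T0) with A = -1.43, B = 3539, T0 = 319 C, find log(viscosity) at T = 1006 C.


VFT equation: log(eta) = A + B / (T - T0)
  T - T0 = 1006 - 319 = 687
  B / (T - T0) = 3539 / 687 = 5.151
  log(eta) = -1.43 + 5.151 = 3.721

3.721


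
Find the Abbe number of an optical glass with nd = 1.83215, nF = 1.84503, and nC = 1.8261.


Abbe number formula: Vd = (nd - 1) / (nF - nC)
  nd - 1 = 1.83215 - 1 = 0.83215
  nF - nC = 1.84503 - 1.8261 = 0.01893
  Vd = 0.83215 / 0.01893 = 43.96

43.96


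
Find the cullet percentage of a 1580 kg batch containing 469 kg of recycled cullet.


Cullet ratio = (cullet mass / total batch mass) * 100
  Ratio = 469 / 1580 * 100 = 29.68%

29.68%


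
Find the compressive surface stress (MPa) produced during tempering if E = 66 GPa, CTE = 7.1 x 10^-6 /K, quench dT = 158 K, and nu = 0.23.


Tempering stress: sigma = E * alpha * dT / (1 - nu)
  E (MPa) = 66 * 1000 = 66000
  Numerator = 66000 * (7.1 x 10^-6) * 158 = 74.0388
  Denominator = 1 - 0.23 = 0.77
  sigma = 74.0388 / 0.77 = 96.2 MPa

96.2 MPa


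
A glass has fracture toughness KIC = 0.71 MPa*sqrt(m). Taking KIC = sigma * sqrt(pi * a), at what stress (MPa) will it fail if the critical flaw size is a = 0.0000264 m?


Rearrange KIC = sigma * sqrt(pi * a):
  sigma = KIC / sqrt(pi * a)
  sqrt(pi * 0.0000264) = 0.009107
  sigma = 0.71 / 0.009107 = 77.96 MPa

77.96 MPa


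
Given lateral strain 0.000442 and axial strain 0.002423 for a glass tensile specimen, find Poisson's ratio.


Poisson's ratio: nu = lateral strain / axial strain
  nu = 0.000442 / 0.002423 = 0.1824

0.1824


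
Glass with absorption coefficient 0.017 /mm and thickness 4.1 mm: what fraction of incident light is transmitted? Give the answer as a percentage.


Beer-Lambert law: T = exp(-alpha * thickness)
  exponent = -0.017 * 4.1 = -0.0697
  T = exp(-0.0697) = 0.9327
  Percentage = 0.9327 * 100 = 93.27%

93.27%
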